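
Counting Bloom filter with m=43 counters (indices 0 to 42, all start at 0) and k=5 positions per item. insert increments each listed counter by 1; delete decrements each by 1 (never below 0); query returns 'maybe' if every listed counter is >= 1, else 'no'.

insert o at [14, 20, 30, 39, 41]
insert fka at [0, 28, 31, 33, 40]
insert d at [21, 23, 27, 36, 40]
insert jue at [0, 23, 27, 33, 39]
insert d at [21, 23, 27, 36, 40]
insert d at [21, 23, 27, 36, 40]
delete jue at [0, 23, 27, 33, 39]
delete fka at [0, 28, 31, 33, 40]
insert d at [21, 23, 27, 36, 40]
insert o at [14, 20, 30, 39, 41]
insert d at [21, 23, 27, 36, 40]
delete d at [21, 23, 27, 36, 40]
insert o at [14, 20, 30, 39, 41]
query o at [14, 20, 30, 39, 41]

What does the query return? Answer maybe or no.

Step 1: insert o at [14, 20, 30, 39, 41] -> counters=[0,0,0,0,0,0,0,0,0,0,0,0,0,0,1,0,0,0,0,0,1,0,0,0,0,0,0,0,0,0,1,0,0,0,0,0,0,0,0,1,0,1,0]
Step 2: insert fka at [0, 28, 31, 33, 40] -> counters=[1,0,0,0,0,0,0,0,0,0,0,0,0,0,1,0,0,0,0,0,1,0,0,0,0,0,0,0,1,0,1,1,0,1,0,0,0,0,0,1,1,1,0]
Step 3: insert d at [21, 23, 27, 36, 40] -> counters=[1,0,0,0,0,0,0,0,0,0,0,0,0,0,1,0,0,0,0,0,1,1,0,1,0,0,0,1,1,0,1,1,0,1,0,0,1,0,0,1,2,1,0]
Step 4: insert jue at [0, 23, 27, 33, 39] -> counters=[2,0,0,0,0,0,0,0,0,0,0,0,0,0,1,0,0,0,0,0,1,1,0,2,0,0,0,2,1,0,1,1,0,2,0,0,1,0,0,2,2,1,0]
Step 5: insert d at [21, 23, 27, 36, 40] -> counters=[2,0,0,0,0,0,0,0,0,0,0,0,0,0,1,0,0,0,0,0,1,2,0,3,0,0,0,3,1,0,1,1,0,2,0,0,2,0,0,2,3,1,0]
Step 6: insert d at [21, 23, 27, 36, 40] -> counters=[2,0,0,0,0,0,0,0,0,0,0,0,0,0,1,0,0,0,0,0,1,3,0,4,0,0,0,4,1,0,1,1,0,2,0,0,3,0,0,2,4,1,0]
Step 7: delete jue at [0, 23, 27, 33, 39] -> counters=[1,0,0,0,0,0,0,0,0,0,0,0,0,0,1,0,0,0,0,0,1,3,0,3,0,0,0,3,1,0,1,1,0,1,0,0,3,0,0,1,4,1,0]
Step 8: delete fka at [0, 28, 31, 33, 40] -> counters=[0,0,0,0,0,0,0,0,0,0,0,0,0,0,1,0,0,0,0,0,1,3,0,3,0,0,0,3,0,0,1,0,0,0,0,0,3,0,0,1,3,1,0]
Step 9: insert d at [21, 23, 27, 36, 40] -> counters=[0,0,0,0,0,0,0,0,0,0,0,0,0,0,1,0,0,0,0,0,1,4,0,4,0,0,0,4,0,0,1,0,0,0,0,0,4,0,0,1,4,1,0]
Step 10: insert o at [14, 20, 30, 39, 41] -> counters=[0,0,0,0,0,0,0,0,0,0,0,0,0,0,2,0,0,0,0,0,2,4,0,4,0,0,0,4,0,0,2,0,0,0,0,0,4,0,0,2,4,2,0]
Step 11: insert d at [21, 23, 27, 36, 40] -> counters=[0,0,0,0,0,0,0,0,0,0,0,0,0,0,2,0,0,0,0,0,2,5,0,5,0,0,0,5,0,0,2,0,0,0,0,0,5,0,0,2,5,2,0]
Step 12: delete d at [21, 23, 27, 36, 40] -> counters=[0,0,0,0,0,0,0,0,0,0,0,0,0,0,2,0,0,0,0,0,2,4,0,4,0,0,0,4,0,0,2,0,0,0,0,0,4,0,0,2,4,2,0]
Step 13: insert o at [14, 20, 30, 39, 41] -> counters=[0,0,0,0,0,0,0,0,0,0,0,0,0,0,3,0,0,0,0,0,3,4,0,4,0,0,0,4,0,0,3,0,0,0,0,0,4,0,0,3,4,3,0]
Query o: check counters[14]=3 counters[20]=3 counters[30]=3 counters[39]=3 counters[41]=3 -> maybe

Answer: maybe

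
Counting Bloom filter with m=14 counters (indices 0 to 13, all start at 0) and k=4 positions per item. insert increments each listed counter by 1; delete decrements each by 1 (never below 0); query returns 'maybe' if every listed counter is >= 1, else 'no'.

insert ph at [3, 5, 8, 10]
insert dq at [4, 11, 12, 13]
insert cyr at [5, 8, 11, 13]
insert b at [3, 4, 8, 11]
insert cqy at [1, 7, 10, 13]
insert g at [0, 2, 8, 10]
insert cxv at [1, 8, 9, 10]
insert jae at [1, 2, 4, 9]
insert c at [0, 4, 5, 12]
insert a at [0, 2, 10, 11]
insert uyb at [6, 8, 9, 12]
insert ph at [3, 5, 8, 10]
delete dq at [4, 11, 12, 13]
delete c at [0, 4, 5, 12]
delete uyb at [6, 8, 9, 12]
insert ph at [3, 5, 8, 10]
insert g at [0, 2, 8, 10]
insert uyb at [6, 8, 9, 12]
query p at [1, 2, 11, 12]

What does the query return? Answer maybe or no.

Step 1: insert ph at [3, 5, 8, 10] -> counters=[0,0,0,1,0,1,0,0,1,0,1,0,0,0]
Step 2: insert dq at [4, 11, 12, 13] -> counters=[0,0,0,1,1,1,0,0,1,0,1,1,1,1]
Step 3: insert cyr at [5, 8, 11, 13] -> counters=[0,0,0,1,1,2,0,0,2,0,1,2,1,2]
Step 4: insert b at [3, 4, 8, 11] -> counters=[0,0,0,2,2,2,0,0,3,0,1,3,1,2]
Step 5: insert cqy at [1, 7, 10, 13] -> counters=[0,1,0,2,2,2,0,1,3,0,2,3,1,3]
Step 6: insert g at [0, 2, 8, 10] -> counters=[1,1,1,2,2,2,0,1,4,0,3,3,1,3]
Step 7: insert cxv at [1, 8, 9, 10] -> counters=[1,2,1,2,2,2,0,1,5,1,4,3,1,3]
Step 8: insert jae at [1, 2, 4, 9] -> counters=[1,3,2,2,3,2,0,1,5,2,4,3,1,3]
Step 9: insert c at [0, 4, 5, 12] -> counters=[2,3,2,2,4,3,0,1,5,2,4,3,2,3]
Step 10: insert a at [0, 2, 10, 11] -> counters=[3,3,3,2,4,3,0,1,5,2,5,4,2,3]
Step 11: insert uyb at [6, 8, 9, 12] -> counters=[3,3,3,2,4,3,1,1,6,3,5,4,3,3]
Step 12: insert ph at [3, 5, 8, 10] -> counters=[3,3,3,3,4,4,1,1,7,3,6,4,3,3]
Step 13: delete dq at [4, 11, 12, 13] -> counters=[3,3,3,3,3,4,1,1,7,3,6,3,2,2]
Step 14: delete c at [0, 4, 5, 12] -> counters=[2,3,3,3,2,3,1,1,7,3,6,3,1,2]
Step 15: delete uyb at [6, 8, 9, 12] -> counters=[2,3,3,3,2,3,0,1,6,2,6,3,0,2]
Step 16: insert ph at [3, 5, 8, 10] -> counters=[2,3,3,4,2,4,0,1,7,2,7,3,0,2]
Step 17: insert g at [0, 2, 8, 10] -> counters=[3,3,4,4,2,4,0,1,8,2,8,3,0,2]
Step 18: insert uyb at [6, 8, 9, 12] -> counters=[3,3,4,4,2,4,1,1,9,3,8,3,1,2]
Query p: check counters[1]=3 counters[2]=4 counters[11]=3 counters[12]=1 -> maybe

Answer: maybe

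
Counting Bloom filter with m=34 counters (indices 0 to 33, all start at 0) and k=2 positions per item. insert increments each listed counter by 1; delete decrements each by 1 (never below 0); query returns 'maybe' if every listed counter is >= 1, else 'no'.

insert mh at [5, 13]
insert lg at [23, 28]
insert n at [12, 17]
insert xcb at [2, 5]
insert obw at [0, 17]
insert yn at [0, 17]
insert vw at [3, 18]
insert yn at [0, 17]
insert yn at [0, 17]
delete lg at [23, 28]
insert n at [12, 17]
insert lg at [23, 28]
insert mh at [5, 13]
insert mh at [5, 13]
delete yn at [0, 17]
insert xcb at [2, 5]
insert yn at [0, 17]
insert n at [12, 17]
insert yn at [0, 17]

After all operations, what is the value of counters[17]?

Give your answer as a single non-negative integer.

Answer: 8

Derivation:
Step 1: insert mh at [5, 13] -> counters=[0,0,0,0,0,1,0,0,0,0,0,0,0,1,0,0,0,0,0,0,0,0,0,0,0,0,0,0,0,0,0,0,0,0]
Step 2: insert lg at [23, 28] -> counters=[0,0,0,0,0,1,0,0,0,0,0,0,0,1,0,0,0,0,0,0,0,0,0,1,0,0,0,0,1,0,0,0,0,0]
Step 3: insert n at [12, 17] -> counters=[0,0,0,0,0,1,0,0,0,0,0,0,1,1,0,0,0,1,0,0,0,0,0,1,0,0,0,0,1,0,0,0,0,0]
Step 4: insert xcb at [2, 5] -> counters=[0,0,1,0,0,2,0,0,0,0,0,0,1,1,0,0,0,1,0,0,0,0,0,1,0,0,0,0,1,0,0,0,0,0]
Step 5: insert obw at [0, 17] -> counters=[1,0,1,0,0,2,0,0,0,0,0,0,1,1,0,0,0,2,0,0,0,0,0,1,0,0,0,0,1,0,0,0,0,0]
Step 6: insert yn at [0, 17] -> counters=[2,0,1,0,0,2,0,0,0,0,0,0,1,1,0,0,0,3,0,0,0,0,0,1,0,0,0,0,1,0,0,0,0,0]
Step 7: insert vw at [3, 18] -> counters=[2,0,1,1,0,2,0,0,0,0,0,0,1,1,0,0,0,3,1,0,0,0,0,1,0,0,0,0,1,0,0,0,0,0]
Step 8: insert yn at [0, 17] -> counters=[3,0,1,1,0,2,0,0,0,0,0,0,1,1,0,0,0,4,1,0,0,0,0,1,0,0,0,0,1,0,0,0,0,0]
Step 9: insert yn at [0, 17] -> counters=[4,0,1,1,0,2,0,0,0,0,0,0,1,1,0,0,0,5,1,0,0,0,0,1,0,0,0,0,1,0,0,0,0,0]
Step 10: delete lg at [23, 28] -> counters=[4,0,1,1,0,2,0,0,0,0,0,0,1,1,0,0,0,5,1,0,0,0,0,0,0,0,0,0,0,0,0,0,0,0]
Step 11: insert n at [12, 17] -> counters=[4,0,1,1,0,2,0,0,0,0,0,0,2,1,0,0,0,6,1,0,0,0,0,0,0,0,0,0,0,0,0,0,0,0]
Step 12: insert lg at [23, 28] -> counters=[4,0,1,1,0,2,0,0,0,0,0,0,2,1,0,0,0,6,1,0,0,0,0,1,0,0,0,0,1,0,0,0,0,0]
Step 13: insert mh at [5, 13] -> counters=[4,0,1,1,0,3,0,0,0,0,0,0,2,2,0,0,0,6,1,0,0,0,0,1,0,0,0,0,1,0,0,0,0,0]
Step 14: insert mh at [5, 13] -> counters=[4,0,1,1,0,4,0,0,0,0,0,0,2,3,0,0,0,6,1,0,0,0,0,1,0,0,0,0,1,0,0,0,0,0]
Step 15: delete yn at [0, 17] -> counters=[3,0,1,1,0,4,0,0,0,0,0,0,2,3,0,0,0,5,1,0,0,0,0,1,0,0,0,0,1,0,0,0,0,0]
Step 16: insert xcb at [2, 5] -> counters=[3,0,2,1,0,5,0,0,0,0,0,0,2,3,0,0,0,5,1,0,0,0,0,1,0,0,0,0,1,0,0,0,0,0]
Step 17: insert yn at [0, 17] -> counters=[4,0,2,1,0,5,0,0,0,0,0,0,2,3,0,0,0,6,1,0,0,0,0,1,0,0,0,0,1,0,0,0,0,0]
Step 18: insert n at [12, 17] -> counters=[4,0,2,1,0,5,0,0,0,0,0,0,3,3,0,0,0,7,1,0,0,0,0,1,0,0,0,0,1,0,0,0,0,0]
Step 19: insert yn at [0, 17] -> counters=[5,0,2,1,0,5,0,0,0,0,0,0,3,3,0,0,0,8,1,0,0,0,0,1,0,0,0,0,1,0,0,0,0,0]
Final counters=[5,0,2,1,0,5,0,0,0,0,0,0,3,3,0,0,0,8,1,0,0,0,0,1,0,0,0,0,1,0,0,0,0,0] -> counters[17]=8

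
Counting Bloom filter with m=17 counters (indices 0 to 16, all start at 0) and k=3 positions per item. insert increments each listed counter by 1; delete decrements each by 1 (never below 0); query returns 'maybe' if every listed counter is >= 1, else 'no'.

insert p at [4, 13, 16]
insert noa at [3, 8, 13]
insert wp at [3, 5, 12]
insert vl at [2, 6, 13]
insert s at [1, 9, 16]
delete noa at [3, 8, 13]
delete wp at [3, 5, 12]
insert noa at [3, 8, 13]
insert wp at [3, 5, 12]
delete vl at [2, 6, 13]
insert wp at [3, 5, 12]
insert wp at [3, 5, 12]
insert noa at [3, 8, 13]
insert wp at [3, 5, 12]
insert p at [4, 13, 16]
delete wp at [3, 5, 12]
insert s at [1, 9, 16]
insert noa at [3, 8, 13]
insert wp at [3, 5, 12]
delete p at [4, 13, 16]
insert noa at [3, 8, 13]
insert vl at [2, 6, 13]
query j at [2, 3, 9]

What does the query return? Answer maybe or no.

Step 1: insert p at [4, 13, 16] -> counters=[0,0,0,0,1,0,0,0,0,0,0,0,0,1,0,0,1]
Step 2: insert noa at [3, 8, 13] -> counters=[0,0,0,1,1,0,0,0,1,0,0,0,0,2,0,0,1]
Step 3: insert wp at [3, 5, 12] -> counters=[0,0,0,2,1,1,0,0,1,0,0,0,1,2,0,0,1]
Step 4: insert vl at [2, 6, 13] -> counters=[0,0,1,2,1,1,1,0,1,0,0,0,1,3,0,0,1]
Step 5: insert s at [1, 9, 16] -> counters=[0,1,1,2,1,1,1,0,1,1,0,0,1,3,0,0,2]
Step 6: delete noa at [3, 8, 13] -> counters=[0,1,1,1,1,1,1,0,0,1,0,0,1,2,0,0,2]
Step 7: delete wp at [3, 5, 12] -> counters=[0,1,1,0,1,0,1,0,0,1,0,0,0,2,0,0,2]
Step 8: insert noa at [3, 8, 13] -> counters=[0,1,1,1,1,0,1,0,1,1,0,0,0,3,0,0,2]
Step 9: insert wp at [3, 5, 12] -> counters=[0,1,1,2,1,1,1,0,1,1,0,0,1,3,0,0,2]
Step 10: delete vl at [2, 6, 13] -> counters=[0,1,0,2,1,1,0,0,1,1,0,0,1,2,0,0,2]
Step 11: insert wp at [3, 5, 12] -> counters=[0,1,0,3,1,2,0,0,1,1,0,0,2,2,0,0,2]
Step 12: insert wp at [3, 5, 12] -> counters=[0,1,0,4,1,3,0,0,1,1,0,0,3,2,0,0,2]
Step 13: insert noa at [3, 8, 13] -> counters=[0,1,0,5,1,3,0,0,2,1,0,0,3,3,0,0,2]
Step 14: insert wp at [3, 5, 12] -> counters=[0,1,0,6,1,4,0,0,2,1,0,0,4,3,0,0,2]
Step 15: insert p at [4, 13, 16] -> counters=[0,1,0,6,2,4,0,0,2,1,0,0,4,4,0,0,3]
Step 16: delete wp at [3, 5, 12] -> counters=[0,1,0,5,2,3,0,0,2,1,0,0,3,4,0,0,3]
Step 17: insert s at [1, 9, 16] -> counters=[0,2,0,5,2,3,0,0,2,2,0,0,3,4,0,0,4]
Step 18: insert noa at [3, 8, 13] -> counters=[0,2,0,6,2,3,0,0,3,2,0,0,3,5,0,0,4]
Step 19: insert wp at [3, 5, 12] -> counters=[0,2,0,7,2,4,0,0,3,2,0,0,4,5,0,0,4]
Step 20: delete p at [4, 13, 16] -> counters=[0,2,0,7,1,4,0,0,3,2,0,0,4,4,0,0,3]
Step 21: insert noa at [3, 8, 13] -> counters=[0,2,0,8,1,4,0,0,4,2,0,0,4,5,0,0,3]
Step 22: insert vl at [2, 6, 13] -> counters=[0,2,1,8,1,4,1,0,4,2,0,0,4,6,0,0,3]
Query j: check counters[2]=1 counters[3]=8 counters[9]=2 -> maybe

Answer: maybe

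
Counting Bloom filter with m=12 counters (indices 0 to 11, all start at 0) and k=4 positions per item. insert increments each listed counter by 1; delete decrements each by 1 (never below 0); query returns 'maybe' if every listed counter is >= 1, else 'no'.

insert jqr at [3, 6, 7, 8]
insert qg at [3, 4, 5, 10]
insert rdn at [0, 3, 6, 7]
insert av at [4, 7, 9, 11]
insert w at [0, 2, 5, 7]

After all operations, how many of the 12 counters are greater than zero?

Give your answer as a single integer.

Step 1: insert jqr at [3, 6, 7, 8] -> counters=[0,0,0,1,0,0,1,1,1,0,0,0]
Step 2: insert qg at [3, 4, 5, 10] -> counters=[0,0,0,2,1,1,1,1,1,0,1,0]
Step 3: insert rdn at [0, 3, 6, 7] -> counters=[1,0,0,3,1,1,2,2,1,0,1,0]
Step 4: insert av at [4, 7, 9, 11] -> counters=[1,0,0,3,2,1,2,3,1,1,1,1]
Step 5: insert w at [0, 2, 5, 7] -> counters=[2,0,1,3,2,2,2,4,1,1,1,1]
Final counters=[2,0,1,3,2,2,2,4,1,1,1,1] -> 11 nonzero

Answer: 11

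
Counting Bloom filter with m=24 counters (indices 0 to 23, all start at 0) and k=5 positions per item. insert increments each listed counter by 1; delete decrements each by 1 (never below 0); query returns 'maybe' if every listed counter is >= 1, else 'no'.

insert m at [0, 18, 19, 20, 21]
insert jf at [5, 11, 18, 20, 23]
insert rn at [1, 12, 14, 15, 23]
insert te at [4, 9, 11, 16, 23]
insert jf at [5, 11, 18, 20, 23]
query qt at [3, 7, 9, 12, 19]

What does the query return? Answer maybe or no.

Step 1: insert m at [0, 18, 19, 20, 21] -> counters=[1,0,0,0,0,0,0,0,0,0,0,0,0,0,0,0,0,0,1,1,1,1,0,0]
Step 2: insert jf at [5, 11, 18, 20, 23] -> counters=[1,0,0,0,0,1,0,0,0,0,0,1,0,0,0,0,0,0,2,1,2,1,0,1]
Step 3: insert rn at [1, 12, 14, 15, 23] -> counters=[1,1,0,0,0,1,0,0,0,0,0,1,1,0,1,1,0,0,2,1,2,1,0,2]
Step 4: insert te at [4, 9, 11, 16, 23] -> counters=[1,1,0,0,1,1,0,0,0,1,0,2,1,0,1,1,1,0,2,1,2,1,0,3]
Step 5: insert jf at [5, 11, 18, 20, 23] -> counters=[1,1,0,0,1,2,0,0,0,1,0,3,1,0,1,1,1,0,3,1,3,1,0,4]
Query qt: check counters[3]=0 counters[7]=0 counters[9]=1 counters[12]=1 counters[19]=1 -> no

Answer: no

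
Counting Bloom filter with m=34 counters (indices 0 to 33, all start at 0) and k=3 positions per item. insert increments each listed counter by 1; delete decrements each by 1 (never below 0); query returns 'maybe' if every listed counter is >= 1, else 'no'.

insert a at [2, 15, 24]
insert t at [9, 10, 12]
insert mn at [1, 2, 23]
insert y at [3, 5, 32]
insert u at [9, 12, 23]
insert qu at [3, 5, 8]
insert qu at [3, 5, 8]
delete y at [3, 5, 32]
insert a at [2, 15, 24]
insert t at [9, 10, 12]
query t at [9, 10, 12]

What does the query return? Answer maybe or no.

Step 1: insert a at [2, 15, 24] -> counters=[0,0,1,0,0,0,0,0,0,0,0,0,0,0,0,1,0,0,0,0,0,0,0,0,1,0,0,0,0,0,0,0,0,0]
Step 2: insert t at [9, 10, 12] -> counters=[0,0,1,0,0,0,0,0,0,1,1,0,1,0,0,1,0,0,0,0,0,0,0,0,1,0,0,0,0,0,0,0,0,0]
Step 3: insert mn at [1, 2, 23] -> counters=[0,1,2,0,0,0,0,0,0,1,1,0,1,0,0,1,0,0,0,0,0,0,0,1,1,0,0,0,0,0,0,0,0,0]
Step 4: insert y at [3, 5, 32] -> counters=[0,1,2,1,0,1,0,0,0,1,1,0,1,0,0,1,0,0,0,0,0,0,0,1,1,0,0,0,0,0,0,0,1,0]
Step 5: insert u at [9, 12, 23] -> counters=[0,1,2,1,0,1,0,0,0,2,1,0,2,0,0,1,0,0,0,0,0,0,0,2,1,0,0,0,0,0,0,0,1,0]
Step 6: insert qu at [3, 5, 8] -> counters=[0,1,2,2,0,2,0,0,1,2,1,0,2,0,0,1,0,0,0,0,0,0,0,2,1,0,0,0,0,0,0,0,1,0]
Step 7: insert qu at [3, 5, 8] -> counters=[0,1,2,3,0,3,0,0,2,2,1,0,2,0,0,1,0,0,0,0,0,0,0,2,1,0,0,0,0,0,0,0,1,0]
Step 8: delete y at [3, 5, 32] -> counters=[0,1,2,2,0,2,0,0,2,2,1,0,2,0,0,1,0,0,0,0,0,0,0,2,1,0,0,0,0,0,0,0,0,0]
Step 9: insert a at [2, 15, 24] -> counters=[0,1,3,2,0,2,0,0,2,2,1,0,2,0,0,2,0,0,0,0,0,0,0,2,2,0,0,0,0,0,0,0,0,0]
Step 10: insert t at [9, 10, 12] -> counters=[0,1,3,2,0,2,0,0,2,3,2,0,3,0,0,2,0,0,0,0,0,0,0,2,2,0,0,0,0,0,0,0,0,0]
Query t: check counters[9]=3 counters[10]=2 counters[12]=3 -> maybe

Answer: maybe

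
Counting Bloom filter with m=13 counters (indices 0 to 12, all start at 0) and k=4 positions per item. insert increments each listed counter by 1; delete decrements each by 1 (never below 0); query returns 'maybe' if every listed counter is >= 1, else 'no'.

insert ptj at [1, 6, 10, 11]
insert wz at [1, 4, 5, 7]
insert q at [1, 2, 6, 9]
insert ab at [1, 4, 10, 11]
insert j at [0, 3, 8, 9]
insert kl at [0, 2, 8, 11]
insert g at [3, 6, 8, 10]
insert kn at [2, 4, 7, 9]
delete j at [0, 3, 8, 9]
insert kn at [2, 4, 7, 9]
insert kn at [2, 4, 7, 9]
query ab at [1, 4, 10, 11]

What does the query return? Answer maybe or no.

Answer: maybe

Derivation:
Step 1: insert ptj at [1, 6, 10, 11] -> counters=[0,1,0,0,0,0,1,0,0,0,1,1,0]
Step 2: insert wz at [1, 4, 5, 7] -> counters=[0,2,0,0,1,1,1,1,0,0,1,1,0]
Step 3: insert q at [1, 2, 6, 9] -> counters=[0,3,1,0,1,1,2,1,0,1,1,1,0]
Step 4: insert ab at [1, 4, 10, 11] -> counters=[0,4,1,0,2,1,2,1,0,1,2,2,0]
Step 5: insert j at [0, 3, 8, 9] -> counters=[1,4,1,1,2,1,2,1,1,2,2,2,0]
Step 6: insert kl at [0, 2, 8, 11] -> counters=[2,4,2,1,2,1,2,1,2,2,2,3,0]
Step 7: insert g at [3, 6, 8, 10] -> counters=[2,4,2,2,2,1,3,1,3,2,3,3,0]
Step 8: insert kn at [2, 4, 7, 9] -> counters=[2,4,3,2,3,1,3,2,3,3,3,3,0]
Step 9: delete j at [0, 3, 8, 9] -> counters=[1,4,3,1,3,1,3,2,2,2,3,3,0]
Step 10: insert kn at [2, 4, 7, 9] -> counters=[1,4,4,1,4,1,3,3,2,3,3,3,0]
Step 11: insert kn at [2, 4, 7, 9] -> counters=[1,4,5,1,5,1,3,4,2,4,3,3,0]
Query ab: check counters[1]=4 counters[4]=5 counters[10]=3 counters[11]=3 -> maybe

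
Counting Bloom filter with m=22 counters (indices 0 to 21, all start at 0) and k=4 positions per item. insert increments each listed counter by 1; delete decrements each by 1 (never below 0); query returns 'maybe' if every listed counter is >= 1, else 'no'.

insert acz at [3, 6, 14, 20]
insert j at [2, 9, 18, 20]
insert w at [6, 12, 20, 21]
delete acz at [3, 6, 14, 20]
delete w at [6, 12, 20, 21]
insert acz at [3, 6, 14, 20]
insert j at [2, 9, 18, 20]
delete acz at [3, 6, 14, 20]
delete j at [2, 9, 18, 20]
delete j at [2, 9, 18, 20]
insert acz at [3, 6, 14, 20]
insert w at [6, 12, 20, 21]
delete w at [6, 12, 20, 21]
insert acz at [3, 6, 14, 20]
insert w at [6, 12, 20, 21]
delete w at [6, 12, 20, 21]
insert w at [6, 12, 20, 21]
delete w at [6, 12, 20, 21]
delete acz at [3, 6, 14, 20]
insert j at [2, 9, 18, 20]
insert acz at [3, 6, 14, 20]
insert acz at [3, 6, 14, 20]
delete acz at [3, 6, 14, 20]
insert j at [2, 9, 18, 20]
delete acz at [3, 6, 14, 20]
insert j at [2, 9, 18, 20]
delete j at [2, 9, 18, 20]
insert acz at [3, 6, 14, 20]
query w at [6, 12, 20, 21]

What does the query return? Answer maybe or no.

Answer: no

Derivation:
Step 1: insert acz at [3, 6, 14, 20] -> counters=[0,0,0,1,0,0,1,0,0,0,0,0,0,0,1,0,0,0,0,0,1,0]
Step 2: insert j at [2, 9, 18, 20] -> counters=[0,0,1,1,0,0,1,0,0,1,0,0,0,0,1,0,0,0,1,0,2,0]
Step 3: insert w at [6, 12, 20, 21] -> counters=[0,0,1,1,0,0,2,0,0,1,0,0,1,0,1,0,0,0,1,0,3,1]
Step 4: delete acz at [3, 6, 14, 20] -> counters=[0,0,1,0,0,0,1,0,0,1,0,0,1,0,0,0,0,0,1,0,2,1]
Step 5: delete w at [6, 12, 20, 21] -> counters=[0,0,1,0,0,0,0,0,0,1,0,0,0,0,0,0,0,0,1,0,1,0]
Step 6: insert acz at [3, 6, 14, 20] -> counters=[0,0,1,1,0,0,1,0,0,1,0,0,0,0,1,0,0,0,1,0,2,0]
Step 7: insert j at [2, 9, 18, 20] -> counters=[0,0,2,1,0,0,1,0,0,2,0,0,0,0,1,0,0,0,2,0,3,0]
Step 8: delete acz at [3, 6, 14, 20] -> counters=[0,0,2,0,0,0,0,0,0,2,0,0,0,0,0,0,0,0,2,0,2,0]
Step 9: delete j at [2, 9, 18, 20] -> counters=[0,0,1,0,0,0,0,0,0,1,0,0,0,0,0,0,0,0,1,0,1,0]
Step 10: delete j at [2, 9, 18, 20] -> counters=[0,0,0,0,0,0,0,0,0,0,0,0,0,0,0,0,0,0,0,0,0,0]
Step 11: insert acz at [3, 6, 14, 20] -> counters=[0,0,0,1,0,0,1,0,0,0,0,0,0,0,1,0,0,0,0,0,1,0]
Step 12: insert w at [6, 12, 20, 21] -> counters=[0,0,0,1,0,0,2,0,0,0,0,0,1,0,1,0,0,0,0,0,2,1]
Step 13: delete w at [6, 12, 20, 21] -> counters=[0,0,0,1,0,0,1,0,0,0,0,0,0,0,1,0,0,0,0,0,1,0]
Step 14: insert acz at [3, 6, 14, 20] -> counters=[0,0,0,2,0,0,2,0,0,0,0,0,0,0,2,0,0,0,0,0,2,0]
Step 15: insert w at [6, 12, 20, 21] -> counters=[0,0,0,2,0,0,3,0,0,0,0,0,1,0,2,0,0,0,0,0,3,1]
Step 16: delete w at [6, 12, 20, 21] -> counters=[0,0,0,2,0,0,2,0,0,0,0,0,0,0,2,0,0,0,0,0,2,0]
Step 17: insert w at [6, 12, 20, 21] -> counters=[0,0,0,2,0,0,3,0,0,0,0,0,1,0,2,0,0,0,0,0,3,1]
Step 18: delete w at [6, 12, 20, 21] -> counters=[0,0,0,2,0,0,2,0,0,0,0,0,0,0,2,0,0,0,0,0,2,0]
Step 19: delete acz at [3, 6, 14, 20] -> counters=[0,0,0,1,0,0,1,0,0,0,0,0,0,0,1,0,0,0,0,0,1,0]
Step 20: insert j at [2, 9, 18, 20] -> counters=[0,0,1,1,0,0,1,0,0,1,0,0,0,0,1,0,0,0,1,0,2,0]
Step 21: insert acz at [3, 6, 14, 20] -> counters=[0,0,1,2,0,0,2,0,0,1,0,0,0,0,2,0,0,0,1,0,3,0]
Step 22: insert acz at [3, 6, 14, 20] -> counters=[0,0,1,3,0,0,3,0,0,1,0,0,0,0,3,0,0,0,1,0,4,0]
Step 23: delete acz at [3, 6, 14, 20] -> counters=[0,0,1,2,0,0,2,0,0,1,0,0,0,0,2,0,0,0,1,0,3,0]
Step 24: insert j at [2, 9, 18, 20] -> counters=[0,0,2,2,0,0,2,0,0,2,0,0,0,0,2,0,0,0,2,0,4,0]
Step 25: delete acz at [3, 6, 14, 20] -> counters=[0,0,2,1,0,0,1,0,0,2,0,0,0,0,1,0,0,0,2,0,3,0]
Step 26: insert j at [2, 9, 18, 20] -> counters=[0,0,3,1,0,0,1,0,0,3,0,0,0,0,1,0,0,0,3,0,4,0]
Step 27: delete j at [2, 9, 18, 20] -> counters=[0,0,2,1,0,0,1,0,0,2,0,0,0,0,1,0,0,0,2,0,3,0]
Step 28: insert acz at [3, 6, 14, 20] -> counters=[0,0,2,2,0,0,2,0,0,2,0,0,0,0,2,0,0,0,2,0,4,0]
Query w: check counters[6]=2 counters[12]=0 counters[20]=4 counters[21]=0 -> no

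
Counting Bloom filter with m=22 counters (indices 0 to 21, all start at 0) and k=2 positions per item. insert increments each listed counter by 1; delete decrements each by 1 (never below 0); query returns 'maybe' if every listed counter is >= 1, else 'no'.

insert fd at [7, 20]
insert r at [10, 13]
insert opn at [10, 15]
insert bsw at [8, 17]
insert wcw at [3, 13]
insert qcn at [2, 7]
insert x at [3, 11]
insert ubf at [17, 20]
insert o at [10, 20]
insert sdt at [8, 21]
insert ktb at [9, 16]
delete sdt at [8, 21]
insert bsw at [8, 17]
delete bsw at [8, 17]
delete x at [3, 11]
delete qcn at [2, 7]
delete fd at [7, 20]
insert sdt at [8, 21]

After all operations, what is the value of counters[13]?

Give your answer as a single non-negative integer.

Step 1: insert fd at [7, 20] -> counters=[0,0,0,0,0,0,0,1,0,0,0,0,0,0,0,0,0,0,0,0,1,0]
Step 2: insert r at [10, 13] -> counters=[0,0,0,0,0,0,0,1,0,0,1,0,0,1,0,0,0,0,0,0,1,0]
Step 3: insert opn at [10, 15] -> counters=[0,0,0,0,0,0,0,1,0,0,2,0,0,1,0,1,0,0,0,0,1,0]
Step 4: insert bsw at [8, 17] -> counters=[0,0,0,0,0,0,0,1,1,0,2,0,0,1,0,1,0,1,0,0,1,0]
Step 5: insert wcw at [3, 13] -> counters=[0,0,0,1,0,0,0,1,1,0,2,0,0,2,0,1,0,1,0,0,1,0]
Step 6: insert qcn at [2, 7] -> counters=[0,0,1,1,0,0,0,2,1,0,2,0,0,2,0,1,0,1,0,0,1,0]
Step 7: insert x at [3, 11] -> counters=[0,0,1,2,0,0,0,2,1,0,2,1,0,2,0,1,0,1,0,0,1,0]
Step 8: insert ubf at [17, 20] -> counters=[0,0,1,2,0,0,0,2,1,0,2,1,0,2,0,1,0,2,0,0,2,0]
Step 9: insert o at [10, 20] -> counters=[0,0,1,2,0,0,0,2,1,0,3,1,0,2,0,1,0,2,0,0,3,0]
Step 10: insert sdt at [8, 21] -> counters=[0,0,1,2,0,0,0,2,2,0,3,1,0,2,0,1,0,2,0,0,3,1]
Step 11: insert ktb at [9, 16] -> counters=[0,0,1,2,0,0,0,2,2,1,3,1,0,2,0,1,1,2,0,0,3,1]
Step 12: delete sdt at [8, 21] -> counters=[0,0,1,2,0,0,0,2,1,1,3,1,0,2,0,1,1,2,0,0,3,0]
Step 13: insert bsw at [8, 17] -> counters=[0,0,1,2,0,0,0,2,2,1,3,1,0,2,0,1,1,3,0,0,3,0]
Step 14: delete bsw at [8, 17] -> counters=[0,0,1,2,0,0,0,2,1,1,3,1,0,2,0,1,1,2,0,0,3,0]
Step 15: delete x at [3, 11] -> counters=[0,0,1,1,0,0,0,2,1,1,3,0,0,2,0,1,1,2,0,0,3,0]
Step 16: delete qcn at [2, 7] -> counters=[0,0,0,1,0,0,0,1,1,1,3,0,0,2,0,1,1,2,0,0,3,0]
Step 17: delete fd at [7, 20] -> counters=[0,0,0,1,0,0,0,0,1,1,3,0,0,2,0,1,1,2,0,0,2,0]
Step 18: insert sdt at [8, 21] -> counters=[0,0,0,1,0,0,0,0,2,1,3,0,0,2,0,1,1,2,0,0,2,1]
Final counters=[0,0,0,1,0,0,0,0,2,1,3,0,0,2,0,1,1,2,0,0,2,1] -> counters[13]=2

Answer: 2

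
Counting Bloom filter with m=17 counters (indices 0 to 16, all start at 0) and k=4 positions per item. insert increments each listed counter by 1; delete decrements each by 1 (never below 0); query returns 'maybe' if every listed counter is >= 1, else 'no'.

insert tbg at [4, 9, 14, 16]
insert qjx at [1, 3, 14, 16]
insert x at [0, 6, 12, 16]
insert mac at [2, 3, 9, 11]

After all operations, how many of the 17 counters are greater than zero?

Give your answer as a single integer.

Step 1: insert tbg at [4, 9, 14, 16] -> counters=[0,0,0,0,1,0,0,0,0,1,0,0,0,0,1,0,1]
Step 2: insert qjx at [1, 3, 14, 16] -> counters=[0,1,0,1,1,0,0,0,0,1,0,0,0,0,2,0,2]
Step 3: insert x at [0, 6, 12, 16] -> counters=[1,1,0,1,1,0,1,0,0,1,0,0,1,0,2,0,3]
Step 4: insert mac at [2, 3, 9, 11] -> counters=[1,1,1,2,1,0,1,0,0,2,0,1,1,0,2,0,3]
Final counters=[1,1,1,2,1,0,1,0,0,2,0,1,1,0,2,0,3] -> 11 nonzero

Answer: 11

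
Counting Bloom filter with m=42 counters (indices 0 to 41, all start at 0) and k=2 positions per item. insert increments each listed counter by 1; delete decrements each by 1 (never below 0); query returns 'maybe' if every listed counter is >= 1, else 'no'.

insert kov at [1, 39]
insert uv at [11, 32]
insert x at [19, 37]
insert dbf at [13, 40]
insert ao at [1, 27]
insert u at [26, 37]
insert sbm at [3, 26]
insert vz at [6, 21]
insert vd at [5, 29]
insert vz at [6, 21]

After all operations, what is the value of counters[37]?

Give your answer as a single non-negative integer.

Step 1: insert kov at [1, 39] -> counters=[0,1,0,0,0,0,0,0,0,0,0,0,0,0,0,0,0,0,0,0,0,0,0,0,0,0,0,0,0,0,0,0,0,0,0,0,0,0,0,1,0,0]
Step 2: insert uv at [11, 32] -> counters=[0,1,0,0,0,0,0,0,0,0,0,1,0,0,0,0,0,0,0,0,0,0,0,0,0,0,0,0,0,0,0,0,1,0,0,0,0,0,0,1,0,0]
Step 3: insert x at [19, 37] -> counters=[0,1,0,0,0,0,0,0,0,0,0,1,0,0,0,0,0,0,0,1,0,0,0,0,0,0,0,0,0,0,0,0,1,0,0,0,0,1,0,1,0,0]
Step 4: insert dbf at [13, 40] -> counters=[0,1,0,0,0,0,0,0,0,0,0,1,0,1,0,0,0,0,0,1,0,0,0,0,0,0,0,0,0,0,0,0,1,0,0,0,0,1,0,1,1,0]
Step 5: insert ao at [1, 27] -> counters=[0,2,0,0,0,0,0,0,0,0,0,1,0,1,0,0,0,0,0,1,0,0,0,0,0,0,0,1,0,0,0,0,1,0,0,0,0,1,0,1,1,0]
Step 6: insert u at [26, 37] -> counters=[0,2,0,0,0,0,0,0,0,0,0,1,0,1,0,0,0,0,0,1,0,0,0,0,0,0,1,1,0,0,0,0,1,0,0,0,0,2,0,1,1,0]
Step 7: insert sbm at [3, 26] -> counters=[0,2,0,1,0,0,0,0,0,0,0,1,0,1,0,0,0,0,0,1,0,0,0,0,0,0,2,1,0,0,0,0,1,0,0,0,0,2,0,1,1,0]
Step 8: insert vz at [6, 21] -> counters=[0,2,0,1,0,0,1,0,0,0,0,1,0,1,0,0,0,0,0,1,0,1,0,0,0,0,2,1,0,0,0,0,1,0,0,0,0,2,0,1,1,0]
Step 9: insert vd at [5, 29] -> counters=[0,2,0,1,0,1,1,0,0,0,0,1,0,1,0,0,0,0,0,1,0,1,0,0,0,0,2,1,0,1,0,0,1,0,0,0,0,2,0,1,1,0]
Step 10: insert vz at [6, 21] -> counters=[0,2,0,1,0,1,2,0,0,0,0,1,0,1,0,0,0,0,0,1,0,2,0,0,0,0,2,1,0,1,0,0,1,0,0,0,0,2,0,1,1,0]
Final counters=[0,2,0,1,0,1,2,0,0,0,0,1,0,1,0,0,0,0,0,1,0,2,0,0,0,0,2,1,0,1,0,0,1,0,0,0,0,2,0,1,1,0] -> counters[37]=2

Answer: 2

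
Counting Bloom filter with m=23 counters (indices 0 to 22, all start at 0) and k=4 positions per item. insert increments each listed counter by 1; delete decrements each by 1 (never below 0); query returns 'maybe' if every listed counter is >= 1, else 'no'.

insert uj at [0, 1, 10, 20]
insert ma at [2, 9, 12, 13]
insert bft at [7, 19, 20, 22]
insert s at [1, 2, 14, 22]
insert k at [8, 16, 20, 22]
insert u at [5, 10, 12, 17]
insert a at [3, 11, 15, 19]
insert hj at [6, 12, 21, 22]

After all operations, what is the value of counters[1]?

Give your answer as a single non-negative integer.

Answer: 2

Derivation:
Step 1: insert uj at [0, 1, 10, 20] -> counters=[1,1,0,0,0,0,0,0,0,0,1,0,0,0,0,0,0,0,0,0,1,0,0]
Step 2: insert ma at [2, 9, 12, 13] -> counters=[1,1,1,0,0,0,0,0,0,1,1,0,1,1,0,0,0,0,0,0,1,0,0]
Step 3: insert bft at [7, 19, 20, 22] -> counters=[1,1,1,0,0,0,0,1,0,1,1,0,1,1,0,0,0,0,0,1,2,0,1]
Step 4: insert s at [1, 2, 14, 22] -> counters=[1,2,2,0,0,0,0,1,0,1,1,0,1,1,1,0,0,0,0,1,2,0,2]
Step 5: insert k at [8, 16, 20, 22] -> counters=[1,2,2,0,0,0,0,1,1,1,1,0,1,1,1,0,1,0,0,1,3,0,3]
Step 6: insert u at [5, 10, 12, 17] -> counters=[1,2,2,0,0,1,0,1,1,1,2,0,2,1,1,0,1,1,0,1,3,0,3]
Step 7: insert a at [3, 11, 15, 19] -> counters=[1,2,2,1,0,1,0,1,1,1,2,1,2,1,1,1,1,1,0,2,3,0,3]
Step 8: insert hj at [6, 12, 21, 22] -> counters=[1,2,2,1,0,1,1,1,1,1,2,1,3,1,1,1,1,1,0,2,3,1,4]
Final counters=[1,2,2,1,0,1,1,1,1,1,2,1,3,1,1,1,1,1,0,2,3,1,4] -> counters[1]=2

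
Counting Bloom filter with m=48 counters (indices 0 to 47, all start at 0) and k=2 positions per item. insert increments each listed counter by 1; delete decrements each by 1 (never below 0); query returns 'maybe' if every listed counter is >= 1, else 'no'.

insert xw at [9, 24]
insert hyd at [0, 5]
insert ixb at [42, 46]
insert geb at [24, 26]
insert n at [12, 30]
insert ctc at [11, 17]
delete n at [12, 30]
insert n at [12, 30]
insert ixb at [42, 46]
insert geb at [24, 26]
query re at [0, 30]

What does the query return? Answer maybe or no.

Step 1: insert xw at [9, 24] -> counters=[0,0,0,0,0,0,0,0,0,1,0,0,0,0,0,0,0,0,0,0,0,0,0,0,1,0,0,0,0,0,0,0,0,0,0,0,0,0,0,0,0,0,0,0,0,0,0,0]
Step 2: insert hyd at [0, 5] -> counters=[1,0,0,0,0,1,0,0,0,1,0,0,0,0,0,0,0,0,0,0,0,0,0,0,1,0,0,0,0,0,0,0,0,0,0,0,0,0,0,0,0,0,0,0,0,0,0,0]
Step 3: insert ixb at [42, 46] -> counters=[1,0,0,0,0,1,0,0,0,1,0,0,0,0,0,0,0,0,0,0,0,0,0,0,1,0,0,0,0,0,0,0,0,0,0,0,0,0,0,0,0,0,1,0,0,0,1,0]
Step 4: insert geb at [24, 26] -> counters=[1,0,0,0,0,1,0,0,0,1,0,0,0,0,0,0,0,0,0,0,0,0,0,0,2,0,1,0,0,0,0,0,0,0,0,0,0,0,0,0,0,0,1,0,0,0,1,0]
Step 5: insert n at [12, 30] -> counters=[1,0,0,0,0,1,0,0,0,1,0,0,1,0,0,0,0,0,0,0,0,0,0,0,2,0,1,0,0,0,1,0,0,0,0,0,0,0,0,0,0,0,1,0,0,0,1,0]
Step 6: insert ctc at [11, 17] -> counters=[1,0,0,0,0,1,0,0,0,1,0,1,1,0,0,0,0,1,0,0,0,0,0,0,2,0,1,0,0,0,1,0,0,0,0,0,0,0,0,0,0,0,1,0,0,0,1,0]
Step 7: delete n at [12, 30] -> counters=[1,0,0,0,0,1,0,0,0,1,0,1,0,0,0,0,0,1,0,0,0,0,0,0,2,0,1,0,0,0,0,0,0,0,0,0,0,0,0,0,0,0,1,0,0,0,1,0]
Step 8: insert n at [12, 30] -> counters=[1,0,0,0,0,1,0,0,0,1,0,1,1,0,0,0,0,1,0,0,0,0,0,0,2,0,1,0,0,0,1,0,0,0,0,0,0,0,0,0,0,0,1,0,0,0,1,0]
Step 9: insert ixb at [42, 46] -> counters=[1,0,0,0,0,1,0,0,0,1,0,1,1,0,0,0,0,1,0,0,0,0,0,0,2,0,1,0,0,0,1,0,0,0,0,0,0,0,0,0,0,0,2,0,0,0,2,0]
Step 10: insert geb at [24, 26] -> counters=[1,0,0,0,0,1,0,0,0,1,0,1,1,0,0,0,0,1,0,0,0,0,0,0,3,0,2,0,0,0,1,0,0,0,0,0,0,0,0,0,0,0,2,0,0,0,2,0]
Query re: check counters[0]=1 counters[30]=1 -> maybe

Answer: maybe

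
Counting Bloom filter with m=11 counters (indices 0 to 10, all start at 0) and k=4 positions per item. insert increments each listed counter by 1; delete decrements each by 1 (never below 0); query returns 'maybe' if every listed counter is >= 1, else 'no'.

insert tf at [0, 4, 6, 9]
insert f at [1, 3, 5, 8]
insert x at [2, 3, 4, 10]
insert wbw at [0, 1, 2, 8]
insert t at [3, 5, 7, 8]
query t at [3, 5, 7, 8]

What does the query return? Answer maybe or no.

Answer: maybe

Derivation:
Step 1: insert tf at [0, 4, 6, 9] -> counters=[1,0,0,0,1,0,1,0,0,1,0]
Step 2: insert f at [1, 3, 5, 8] -> counters=[1,1,0,1,1,1,1,0,1,1,0]
Step 3: insert x at [2, 3, 4, 10] -> counters=[1,1,1,2,2,1,1,0,1,1,1]
Step 4: insert wbw at [0, 1, 2, 8] -> counters=[2,2,2,2,2,1,1,0,2,1,1]
Step 5: insert t at [3, 5, 7, 8] -> counters=[2,2,2,3,2,2,1,1,3,1,1]
Query t: check counters[3]=3 counters[5]=2 counters[7]=1 counters[8]=3 -> maybe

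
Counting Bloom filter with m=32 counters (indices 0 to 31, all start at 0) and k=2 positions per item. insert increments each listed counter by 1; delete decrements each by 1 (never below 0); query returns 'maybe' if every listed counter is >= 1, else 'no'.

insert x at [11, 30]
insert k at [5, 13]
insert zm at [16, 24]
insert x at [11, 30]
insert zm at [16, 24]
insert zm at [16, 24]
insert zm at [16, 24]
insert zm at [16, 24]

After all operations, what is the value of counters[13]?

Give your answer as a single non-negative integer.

Step 1: insert x at [11, 30] -> counters=[0,0,0,0,0,0,0,0,0,0,0,1,0,0,0,0,0,0,0,0,0,0,0,0,0,0,0,0,0,0,1,0]
Step 2: insert k at [5, 13] -> counters=[0,0,0,0,0,1,0,0,0,0,0,1,0,1,0,0,0,0,0,0,0,0,0,0,0,0,0,0,0,0,1,0]
Step 3: insert zm at [16, 24] -> counters=[0,0,0,0,0,1,0,0,0,0,0,1,0,1,0,0,1,0,0,0,0,0,0,0,1,0,0,0,0,0,1,0]
Step 4: insert x at [11, 30] -> counters=[0,0,0,0,0,1,0,0,0,0,0,2,0,1,0,0,1,0,0,0,0,0,0,0,1,0,0,0,0,0,2,0]
Step 5: insert zm at [16, 24] -> counters=[0,0,0,0,0,1,0,0,0,0,0,2,0,1,0,0,2,0,0,0,0,0,0,0,2,0,0,0,0,0,2,0]
Step 6: insert zm at [16, 24] -> counters=[0,0,0,0,0,1,0,0,0,0,0,2,0,1,0,0,3,0,0,0,0,0,0,0,3,0,0,0,0,0,2,0]
Step 7: insert zm at [16, 24] -> counters=[0,0,0,0,0,1,0,0,0,0,0,2,0,1,0,0,4,0,0,0,0,0,0,0,4,0,0,0,0,0,2,0]
Step 8: insert zm at [16, 24] -> counters=[0,0,0,0,0,1,0,0,0,0,0,2,0,1,0,0,5,0,0,0,0,0,0,0,5,0,0,0,0,0,2,0]
Final counters=[0,0,0,0,0,1,0,0,0,0,0,2,0,1,0,0,5,0,0,0,0,0,0,0,5,0,0,0,0,0,2,0] -> counters[13]=1

Answer: 1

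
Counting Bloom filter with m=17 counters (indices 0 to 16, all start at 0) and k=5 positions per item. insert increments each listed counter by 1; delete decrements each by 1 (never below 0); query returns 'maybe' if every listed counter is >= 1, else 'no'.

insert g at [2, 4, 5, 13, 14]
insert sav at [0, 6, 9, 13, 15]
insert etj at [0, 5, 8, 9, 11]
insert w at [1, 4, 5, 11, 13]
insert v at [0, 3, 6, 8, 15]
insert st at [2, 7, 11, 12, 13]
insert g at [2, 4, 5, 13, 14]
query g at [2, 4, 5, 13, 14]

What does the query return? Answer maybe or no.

Answer: maybe

Derivation:
Step 1: insert g at [2, 4, 5, 13, 14] -> counters=[0,0,1,0,1,1,0,0,0,0,0,0,0,1,1,0,0]
Step 2: insert sav at [0, 6, 9, 13, 15] -> counters=[1,0,1,0,1,1,1,0,0,1,0,0,0,2,1,1,0]
Step 3: insert etj at [0, 5, 8, 9, 11] -> counters=[2,0,1,0,1,2,1,0,1,2,0,1,0,2,1,1,0]
Step 4: insert w at [1, 4, 5, 11, 13] -> counters=[2,1,1,0,2,3,1,0,1,2,0,2,0,3,1,1,0]
Step 5: insert v at [0, 3, 6, 8, 15] -> counters=[3,1,1,1,2,3,2,0,2,2,0,2,0,3,1,2,0]
Step 6: insert st at [2, 7, 11, 12, 13] -> counters=[3,1,2,1,2,3,2,1,2,2,0,3,1,4,1,2,0]
Step 7: insert g at [2, 4, 5, 13, 14] -> counters=[3,1,3,1,3,4,2,1,2,2,0,3,1,5,2,2,0]
Query g: check counters[2]=3 counters[4]=3 counters[5]=4 counters[13]=5 counters[14]=2 -> maybe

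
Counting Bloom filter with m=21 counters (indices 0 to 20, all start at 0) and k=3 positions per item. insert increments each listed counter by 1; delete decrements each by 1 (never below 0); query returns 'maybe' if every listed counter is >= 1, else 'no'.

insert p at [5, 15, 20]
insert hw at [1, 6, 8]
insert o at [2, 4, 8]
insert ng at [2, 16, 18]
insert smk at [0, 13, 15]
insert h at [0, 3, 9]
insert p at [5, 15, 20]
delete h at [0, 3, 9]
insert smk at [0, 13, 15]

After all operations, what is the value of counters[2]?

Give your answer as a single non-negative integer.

Step 1: insert p at [5, 15, 20] -> counters=[0,0,0,0,0,1,0,0,0,0,0,0,0,0,0,1,0,0,0,0,1]
Step 2: insert hw at [1, 6, 8] -> counters=[0,1,0,0,0,1,1,0,1,0,0,0,0,0,0,1,0,0,0,0,1]
Step 3: insert o at [2, 4, 8] -> counters=[0,1,1,0,1,1,1,0,2,0,0,0,0,0,0,1,0,0,0,0,1]
Step 4: insert ng at [2, 16, 18] -> counters=[0,1,2,0,1,1,1,0,2,0,0,0,0,0,0,1,1,0,1,0,1]
Step 5: insert smk at [0, 13, 15] -> counters=[1,1,2,0,1,1,1,0,2,0,0,0,0,1,0,2,1,0,1,0,1]
Step 6: insert h at [0, 3, 9] -> counters=[2,1,2,1,1,1,1,0,2,1,0,0,0,1,0,2,1,0,1,0,1]
Step 7: insert p at [5, 15, 20] -> counters=[2,1,2,1,1,2,1,0,2,1,0,0,0,1,0,3,1,0,1,0,2]
Step 8: delete h at [0, 3, 9] -> counters=[1,1,2,0,1,2,1,0,2,0,0,0,0,1,0,3,1,0,1,0,2]
Step 9: insert smk at [0, 13, 15] -> counters=[2,1,2,0,1,2,1,0,2,0,0,0,0,2,0,4,1,0,1,0,2]
Final counters=[2,1,2,0,1,2,1,0,2,0,0,0,0,2,0,4,1,0,1,0,2] -> counters[2]=2

Answer: 2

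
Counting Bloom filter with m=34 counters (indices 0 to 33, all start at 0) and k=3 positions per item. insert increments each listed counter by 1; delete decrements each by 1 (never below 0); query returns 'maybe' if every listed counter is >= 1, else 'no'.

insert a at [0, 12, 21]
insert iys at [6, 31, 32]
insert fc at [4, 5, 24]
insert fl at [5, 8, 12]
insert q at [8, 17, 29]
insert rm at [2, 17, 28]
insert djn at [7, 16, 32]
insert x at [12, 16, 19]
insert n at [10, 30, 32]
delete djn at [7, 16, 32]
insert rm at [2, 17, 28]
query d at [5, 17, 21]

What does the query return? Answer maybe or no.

Answer: maybe

Derivation:
Step 1: insert a at [0, 12, 21] -> counters=[1,0,0,0,0,0,0,0,0,0,0,0,1,0,0,0,0,0,0,0,0,1,0,0,0,0,0,0,0,0,0,0,0,0]
Step 2: insert iys at [6, 31, 32] -> counters=[1,0,0,0,0,0,1,0,0,0,0,0,1,0,0,0,0,0,0,0,0,1,0,0,0,0,0,0,0,0,0,1,1,0]
Step 3: insert fc at [4, 5, 24] -> counters=[1,0,0,0,1,1,1,0,0,0,0,0,1,0,0,0,0,0,0,0,0,1,0,0,1,0,0,0,0,0,0,1,1,0]
Step 4: insert fl at [5, 8, 12] -> counters=[1,0,0,0,1,2,1,0,1,0,0,0,2,0,0,0,0,0,0,0,0,1,0,0,1,0,0,0,0,0,0,1,1,0]
Step 5: insert q at [8, 17, 29] -> counters=[1,0,0,0,1,2,1,0,2,0,0,0,2,0,0,0,0,1,0,0,0,1,0,0,1,0,0,0,0,1,0,1,1,0]
Step 6: insert rm at [2, 17, 28] -> counters=[1,0,1,0,1,2,1,0,2,0,0,0,2,0,0,0,0,2,0,0,0,1,0,0,1,0,0,0,1,1,0,1,1,0]
Step 7: insert djn at [7, 16, 32] -> counters=[1,0,1,0,1,2,1,1,2,0,0,0,2,0,0,0,1,2,0,0,0,1,0,0,1,0,0,0,1,1,0,1,2,0]
Step 8: insert x at [12, 16, 19] -> counters=[1,0,1,0,1,2,1,1,2,0,0,0,3,0,0,0,2,2,0,1,0,1,0,0,1,0,0,0,1,1,0,1,2,0]
Step 9: insert n at [10, 30, 32] -> counters=[1,0,1,0,1,2,1,1,2,0,1,0,3,0,0,0,2,2,0,1,0,1,0,0,1,0,0,0,1,1,1,1,3,0]
Step 10: delete djn at [7, 16, 32] -> counters=[1,0,1,0,1,2,1,0,2,0,1,0,3,0,0,0,1,2,0,1,0,1,0,0,1,0,0,0,1,1,1,1,2,0]
Step 11: insert rm at [2, 17, 28] -> counters=[1,0,2,0,1,2,1,0,2,0,1,0,3,0,0,0,1,3,0,1,0,1,0,0,1,0,0,0,2,1,1,1,2,0]
Query d: check counters[5]=2 counters[17]=3 counters[21]=1 -> maybe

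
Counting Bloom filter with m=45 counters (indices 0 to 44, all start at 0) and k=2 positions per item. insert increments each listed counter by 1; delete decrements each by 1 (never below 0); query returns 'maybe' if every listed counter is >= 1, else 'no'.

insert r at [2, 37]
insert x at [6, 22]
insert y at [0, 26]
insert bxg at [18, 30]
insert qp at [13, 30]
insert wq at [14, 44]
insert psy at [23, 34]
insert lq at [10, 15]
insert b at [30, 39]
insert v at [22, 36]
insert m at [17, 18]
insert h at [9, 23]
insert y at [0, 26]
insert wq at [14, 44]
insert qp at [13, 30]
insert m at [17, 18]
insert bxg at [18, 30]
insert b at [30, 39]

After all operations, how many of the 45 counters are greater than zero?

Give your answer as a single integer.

Step 1: insert r at [2, 37] -> counters=[0,0,1,0,0,0,0,0,0,0,0,0,0,0,0,0,0,0,0,0,0,0,0,0,0,0,0,0,0,0,0,0,0,0,0,0,0,1,0,0,0,0,0,0,0]
Step 2: insert x at [6, 22] -> counters=[0,0,1,0,0,0,1,0,0,0,0,0,0,0,0,0,0,0,0,0,0,0,1,0,0,0,0,0,0,0,0,0,0,0,0,0,0,1,0,0,0,0,0,0,0]
Step 3: insert y at [0, 26] -> counters=[1,0,1,0,0,0,1,0,0,0,0,0,0,0,0,0,0,0,0,0,0,0,1,0,0,0,1,0,0,0,0,0,0,0,0,0,0,1,0,0,0,0,0,0,0]
Step 4: insert bxg at [18, 30] -> counters=[1,0,1,0,0,0,1,0,0,0,0,0,0,0,0,0,0,0,1,0,0,0,1,0,0,0,1,0,0,0,1,0,0,0,0,0,0,1,0,0,0,0,0,0,0]
Step 5: insert qp at [13, 30] -> counters=[1,0,1,0,0,0,1,0,0,0,0,0,0,1,0,0,0,0,1,0,0,0,1,0,0,0,1,0,0,0,2,0,0,0,0,0,0,1,0,0,0,0,0,0,0]
Step 6: insert wq at [14, 44] -> counters=[1,0,1,0,0,0,1,0,0,0,0,0,0,1,1,0,0,0,1,0,0,0,1,0,0,0,1,0,0,0,2,0,0,0,0,0,0,1,0,0,0,0,0,0,1]
Step 7: insert psy at [23, 34] -> counters=[1,0,1,0,0,0,1,0,0,0,0,0,0,1,1,0,0,0,1,0,0,0,1,1,0,0,1,0,0,0,2,0,0,0,1,0,0,1,0,0,0,0,0,0,1]
Step 8: insert lq at [10, 15] -> counters=[1,0,1,0,0,0,1,0,0,0,1,0,0,1,1,1,0,0,1,0,0,0,1,1,0,0,1,0,0,0,2,0,0,0,1,0,0,1,0,0,0,0,0,0,1]
Step 9: insert b at [30, 39] -> counters=[1,0,1,0,0,0,1,0,0,0,1,0,0,1,1,1,0,0,1,0,0,0,1,1,0,0,1,0,0,0,3,0,0,0,1,0,0,1,0,1,0,0,0,0,1]
Step 10: insert v at [22, 36] -> counters=[1,0,1,0,0,0,1,0,0,0,1,0,0,1,1,1,0,0,1,0,0,0,2,1,0,0,1,0,0,0,3,0,0,0,1,0,1,1,0,1,0,0,0,0,1]
Step 11: insert m at [17, 18] -> counters=[1,0,1,0,0,0,1,0,0,0,1,0,0,1,1,1,0,1,2,0,0,0,2,1,0,0,1,0,0,0,3,0,0,0,1,0,1,1,0,1,0,0,0,0,1]
Step 12: insert h at [9, 23] -> counters=[1,0,1,0,0,0,1,0,0,1,1,0,0,1,1,1,0,1,2,0,0,0,2,2,0,0,1,0,0,0,3,0,0,0,1,0,1,1,0,1,0,0,0,0,1]
Step 13: insert y at [0, 26] -> counters=[2,0,1,0,0,0,1,0,0,1,1,0,0,1,1,1,0,1,2,0,0,0,2,2,0,0,2,0,0,0,3,0,0,0,1,0,1,1,0,1,0,0,0,0,1]
Step 14: insert wq at [14, 44] -> counters=[2,0,1,0,0,0,1,0,0,1,1,0,0,1,2,1,0,1,2,0,0,0,2,2,0,0,2,0,0,0,3,0,0,0,1,0,1,1,0,1,0,0,0,0,2]
Step 15: insert qp at [13, 30] -> counters=[2,0,1,0,0,0,1,0,0,1,1,0,0,2,2,1,0,1,2,0,0,0,2,2,0,0,2,0,0,0,4,0,0,0,1,0,1,1,0,1,0,0,0,0,2]
Step 16: insert m at [17, 18] -> counters=[2,0,1,0,0,0,1,0,0,1,1,0,0,2,2,1,0,2,3,0,0,0,2,2,0,0,2,0,0,0,4,0,0,0,1,0,1,1,0,1,0,0,0,0,2]
Step 17: insert bxg at [18, 30] -> counters=[2,0,1,0,0,0,1,0,0,1,1,0,0,2,2,1,0,2,4,0,0,0,2,2,0,0,2,0,0,0,5,0,0,0,1,0,1,1,0,1,0,0,0,0,2]
Step 18: insert b at [30, 39] -> counters=[2,0,1,0,0,0,1,0,0,1,1,0,0,2,2,1,0,2,4,0,0,0,2,2,0,0,2,0,0,0,6,0,0,0,1,0,1,1,0,2,0,0,0,0,2]
Final counters=[2,0,1,0,0,0,1,0,0,1,1,0,0,2,2,1,0,2,4,0,0,0,2,2,0,0,2,0,0,0,6,0,0,0,1,0,1,1,0,2,0,0,0,0,2] -> 19 nonzero

Answer: 19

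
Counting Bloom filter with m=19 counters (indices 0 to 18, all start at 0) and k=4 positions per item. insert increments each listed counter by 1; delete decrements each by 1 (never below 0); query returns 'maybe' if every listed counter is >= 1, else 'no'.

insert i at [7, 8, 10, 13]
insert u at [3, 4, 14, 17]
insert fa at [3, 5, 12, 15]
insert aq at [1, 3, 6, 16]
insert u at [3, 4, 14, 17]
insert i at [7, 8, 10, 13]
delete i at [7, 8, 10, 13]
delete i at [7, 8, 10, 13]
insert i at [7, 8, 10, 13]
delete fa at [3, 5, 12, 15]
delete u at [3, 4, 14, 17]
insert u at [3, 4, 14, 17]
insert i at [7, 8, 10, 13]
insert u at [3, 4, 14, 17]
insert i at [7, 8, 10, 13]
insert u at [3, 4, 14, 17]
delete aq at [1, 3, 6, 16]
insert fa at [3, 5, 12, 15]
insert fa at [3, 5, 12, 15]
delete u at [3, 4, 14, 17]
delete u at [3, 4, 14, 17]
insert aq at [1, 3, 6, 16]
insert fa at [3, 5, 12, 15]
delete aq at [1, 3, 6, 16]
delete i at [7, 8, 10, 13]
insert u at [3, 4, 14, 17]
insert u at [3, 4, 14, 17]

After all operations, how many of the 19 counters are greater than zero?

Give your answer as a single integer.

Step 1: insert i at [7, 8, 10, 13] -> counters=[0,0,0,0,0,0,0,1,1,0,1,0,0,1,0,0,0,0,0]
Step 2: insert u at [3, 4, 14, 17] -> counters=[0,0,0,1,1,0,0,1,1,0,1,0,0,1,1,0,0,1,0]
Step 3: insert fa at [3, 5, 12, 15] -> counters=[0,0,0,2,1,1,0,1,1,0,1,0,1,1,1,1,0,1,0]
Step 4: insert aq at [1, 3, 6, 16] -> counters=[0,1,0,3,1,1,1,1,1,0,1,0,1,1,1,1,1,1,0]
Step 5: insert u at [3, 4, 14, 17] -> counters=[0,1,0,4,2,1,1,1,1,0,1,0,1,1,2,1,1,2,0]
Step 6: insert i at [7, 8, 10, 13] -> counters=[0,1,0,4,2,1,1,2,2,0,2,0,1,2,2,1,1,2,0]
Step 7: delete i at [7, 8, 10, 13] -> counters=[0,1,0,4,2,1,1,1,1,0,1,0,1,1,2,1,1,2,0]
Step 8: delete i at [7, 8, 10, 13] -> counters=[0,1,0,4,2,1,1,0,0,0,0,0,1,0,2,1,1,2,0]
Step 9: insert i at [7, 8, 10, 13] -> counters=[0,1,0,4,2,1,1,1,1,0,1,0,1,1,2,1,1,2,0]
Step 10: delete fa at [3, 5, 12, 15] -> counters=[0,1,0,3,2,0,1,1,1,0,1,0,0,1,2,0,1,2,0]
Step 11: delete u at [3, 4, 14, 17] -> counters=[0,1,0,2,1,0,1,1,1,0,1,0,0,1,1,0,1,1,0]
Step 12: insert u at [3, 4, 14, 17] -> counters=[0,1,0,3,2,0,1,1,1,0,1,0,0,1,2,0,1,2,0]
Step 13: insert i at [7, 8, 10, 13] -> counters=[0,1,0,3,2,0,1,2,2,0,2,0,0,2,2,0,1,2,0]
Step 14: insert u at [3, 4, 14, 17] -> counters=[0,1,0,4,3,0,1,2,2,0,2,0,0,2,3,0,1,3,0]
Step 15: insert i at [7, 8, 10, 13] -> counters=[0,1,0,4,3,0,1,3,3,0,3,0,0,3,3,0,1,3,0]
Step 16: insert u at [3, 4, 14, 17] -> counters=[0,1,0,5,4,0,1,3,3,0,3,0,0,3,4,0,1,4,0]
Step 17: delete aq at [1, 3, 6, 16] -> counters=[0,0,0,4,4,0,0,3,3,0,3,0,0,3,4,0,0,4,0]
Step 18: insert fa at [3, 5, 12, 15] -> counters=[0,0,0,5,4,1,0,3,3,0,3,0,1,3,4,1,0,4,0]
Step 19: insert fa at [3, 5, 12, 15] -> counters=[0,0,0,6,4,2,0,3,3,0,3,0,2,3,4,2,0,4,0]
Step 20: delete u at [3, 4, 14, 17] -> counters=[0,0,0,5,3,2,0,3,3,0,3,0,2,3,3,2,0,3,0]
Step 21: delete u at [3, 4, 14, 17] -> counters=[0,0,0,4,2,2,0,3,3,0,3,0,2,3,2,2,0,2,0]
Step 22: insert aq at [1, 3, 6, 16] -> counters=[0,1,0,5,2,2,1,3,3,0,3,0,2,3,2,2,1,2,0]
Step 23: insert fa at [3, 5, 12, 15] -> counters=[0,1,0,6,2,3,1,3,3,0,3,0,3,3,2,3,1,2,0]
Step 24: delete aq at [1, 3, 6, 16] -> counters=[0,0,0,5,2,3,0,3,3,0,3,0,3,3,2,3,0,2,0]
Step 25: delete i at [7, 8, 10, 13] -> counters=[0,0,0,5,2,3,0,2,2,0,2,0,3,2,2,3,0,2,0]
Step 26: insert u at [3, 4, 14, 17] -> counters=[0,0,0,6,3,3,0,2,2,0,2,0,3,2,3,3,0,3,0]
Step 27: insert u at [3, 4, 14, 17] -> counters=[0,0,0,7,4,3,0,2,2,0,2,0,3,2,4,3,0,4,0]
Final counters=[0,0,0,7,4,3,0,2,2,0,2,0,3,2,4,3,0,4,0] -> 11 nonzero

Answer: 11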